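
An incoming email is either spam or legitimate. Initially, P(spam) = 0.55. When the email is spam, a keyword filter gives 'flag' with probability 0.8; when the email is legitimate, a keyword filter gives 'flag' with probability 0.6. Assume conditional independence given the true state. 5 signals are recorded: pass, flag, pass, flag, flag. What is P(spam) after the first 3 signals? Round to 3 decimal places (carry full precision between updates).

0.289

After 'pass': P(spam) = 0.2·0.5500 / (0.2·0.5500 + 0.4·0.4500) ≈ 0.3793
After 'flag': P(spam) = 0.8·0.3793 / (0.8·0.3793 + 0.6·0.6207) ≈ 0.4490
After 'pass': P(spam) = 0.2·0.4490 / (0.2·0.4490 + 0.4·0.5510) ≈ 0.2895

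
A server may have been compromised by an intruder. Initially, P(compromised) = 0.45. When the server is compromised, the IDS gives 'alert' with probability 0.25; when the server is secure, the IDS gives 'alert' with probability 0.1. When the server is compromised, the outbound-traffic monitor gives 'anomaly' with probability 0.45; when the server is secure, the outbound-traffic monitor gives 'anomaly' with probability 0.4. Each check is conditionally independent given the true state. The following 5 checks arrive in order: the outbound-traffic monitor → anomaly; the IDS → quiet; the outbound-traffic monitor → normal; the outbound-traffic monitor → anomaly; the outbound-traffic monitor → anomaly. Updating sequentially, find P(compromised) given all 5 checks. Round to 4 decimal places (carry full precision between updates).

0.4709

Apply Bayes' rule sequentially, carrying P(compromised) forward.
After the outbound-traffic monitor='anomaly': P(compromised) = 0.45·0.4500 / (0.45·0.4500 + 0.4·0.5500) ≈ 0.4793
After the IDS='quiet': P(compromised) = 0.75·0.4793 / (0.75·0.4793 + 0.9·0.5207) ≈ 0.4341
After the outbound-traffic monitor='normal': P(compromised) = 0.55·0.4341 / (0.55·0.4341 + 0.6·0.5659) ≈ 0.4128
After the outbound-traffic monitor='anomaly': P(compromised) = 0.45·0.4128 / (0.45·0.4128 + 0.4·0.5872) ≈ 0.4417
After the outbound-traffic monitor='anomaly': P(compromised) = 0.45·0.4417 / (0.45·0.4417 + 0.4·0.5583) ≈ 0.4709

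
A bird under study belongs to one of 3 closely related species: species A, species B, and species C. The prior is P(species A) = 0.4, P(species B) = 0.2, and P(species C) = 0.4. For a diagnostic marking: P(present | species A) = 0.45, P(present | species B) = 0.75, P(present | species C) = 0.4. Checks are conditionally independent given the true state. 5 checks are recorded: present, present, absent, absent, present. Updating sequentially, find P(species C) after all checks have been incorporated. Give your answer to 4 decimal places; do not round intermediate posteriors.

After 'present': normaliser = 0.45·0.4000 + 0.75·0.2000 + 0.4·0.4000; P(species A) ≈ 0.3673, P(species B) ≈ 0.3061, P(species C) ≈ 0.3265
After 'present': normaliser = 0.45·0.3673 + 0.75·0.3061 + 0.4·0.3265; P(species A) ≈ 0.3146, P(species B) ≈ 0.4369, P(species C) ≈ 0.2485
After 'absent': normaliser = 0.55·0.3146 + 0.25·0.4369 + 0.6·0.2485; P(species A) ≈ 0.4011, P(species B) ≈ 0.2532, P(species C) ≈ 0.3457
After 'absent': normaliser = 0.55·0.4011 + 0.25·0.2532 + 0.6·0.3457; P(species A) ≈ 0.4490, P(species B) ≈ 0.1288, P(species C) ≈ 0.4222
After 'present': normaliser = 0.45·0.4490 + 0.75·0.1288 + 0.4·0.4222; P(species A) ≈ 0.4321, P(species B) ≈ 0.2067, P(species C) ≈ 0.3612

0.3612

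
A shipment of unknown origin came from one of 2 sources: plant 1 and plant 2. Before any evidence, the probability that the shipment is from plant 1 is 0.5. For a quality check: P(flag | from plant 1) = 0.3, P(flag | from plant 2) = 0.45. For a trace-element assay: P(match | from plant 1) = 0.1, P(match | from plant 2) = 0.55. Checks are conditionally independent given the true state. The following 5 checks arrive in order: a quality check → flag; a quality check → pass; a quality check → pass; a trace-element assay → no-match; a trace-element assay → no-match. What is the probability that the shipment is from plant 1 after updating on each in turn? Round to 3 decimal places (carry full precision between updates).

After a quality check='flag': P(plant 1) = 0.3·0.5000 / (0.3·0.5000 + 0.45·0.5000) ≈ 0.4000
After a quality check='pass': P(plant 1) = 0.7·0.4000 / (0.7·0.4000 + 0.55·0.6000) ≈ 0.4590
After a quality check='pass': P(plant 1) = 0.7·0.4590 / (0.7·0.4590 + 0.55·0.5410) ≈ 0.5192
After a trace-element assay='no-match': P(plant 1) = 0.9·0.5192 / (0.9·0.5192 + 0.45·0.4808) ≈ 0.6835
After a trace-element assay='no-match': P(plant 1) = 0.9·0.6835 / (0.9·0.6835 + 0.45·0.3165) ≈ 0.8120

0.812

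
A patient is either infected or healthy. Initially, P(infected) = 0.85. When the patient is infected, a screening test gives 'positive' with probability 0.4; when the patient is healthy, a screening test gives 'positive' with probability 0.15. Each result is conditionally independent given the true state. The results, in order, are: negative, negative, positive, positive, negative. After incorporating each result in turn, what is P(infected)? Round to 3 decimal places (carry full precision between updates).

0.934

After 'negative': P(infected) = 0.6·0.8500 / (0.6·0.8500 + 0.85·0.1500) ≈ 0.8000
After 'negative': P(infected) = 0.6·0.8000 / (0.6·0.8000 + 0.85·0.2000) ≈ 0.7385
After 'positive': P(infected) = 0.4·0.7385 / (0.4·0.7385 + 0.15·0.2615) ≈ 0.8828
After 'positive': P(infected) = 0.4·0.8828 / (0.4·0.8828 + 0.15·0.1172) ≈ 0.9526
After 'negative': P(infected) = 0.6·0.9526 / (0.6·0.9526 + 0.85·0.0474) ≈ 0.9341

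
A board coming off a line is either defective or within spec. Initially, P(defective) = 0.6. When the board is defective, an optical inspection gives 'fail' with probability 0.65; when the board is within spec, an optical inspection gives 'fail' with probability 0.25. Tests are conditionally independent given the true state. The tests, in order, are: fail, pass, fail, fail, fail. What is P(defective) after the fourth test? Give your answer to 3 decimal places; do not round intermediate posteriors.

Each posterior becomes the prior for the next update.
After 'fail': P(defective) = 0.65·0.6000 / (0.65·0.6000 + 0.25·0.4000) ≈ 0.7959
After 'pass': P(defective) = 0.35·0.7959 / (0.35·0.7959 + 0.75·0.2041) ≈ 0.6454
After 'fail': P(defective) = 0.65·0.6454 / (0.65·0.6454 + 0.25·0.3546) ≈ 0.8255
After 'fail': P(defective) = 0.65·0.8255 / (0.65·0.8255 + 0.25·0.1745) ≈ 0.9248

0.925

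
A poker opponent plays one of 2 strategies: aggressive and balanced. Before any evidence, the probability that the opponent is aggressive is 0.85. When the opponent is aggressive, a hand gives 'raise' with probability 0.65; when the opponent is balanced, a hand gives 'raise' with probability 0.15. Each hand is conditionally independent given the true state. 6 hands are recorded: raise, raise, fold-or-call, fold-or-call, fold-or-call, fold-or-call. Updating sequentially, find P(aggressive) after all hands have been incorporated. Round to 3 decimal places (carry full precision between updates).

Each posterior becomes the prior for the next update.
After 'raise': P(aggressive) = 0.65·0.8500 / (0.65·0.8500 + 0.15·0.1500) ≈ 0.9609
After 'raise': P(aggressive) = 0.65·0.9609 / (0.65·0.9609 + 0.15·0.0391) ≈ 0.9907
After 'fold-or-call': P(aggressive) = 0.35·0.9907 / (0.35·0.9907 + 0.85·0.0093) ≈ 0.9777
After 'fold-or-call': P(aggressive) = 0.35·0.9777 / (0.35·0.9777 + 0.85·0.0223) ≈ 0.9475
After 'fold-or-call': P(aggressive) = 0.35·0.9475 / (0.35·0.9475 + 0.85·0.0525) ≈ 0.8814
After 'fold-or-call': P(aggressive) = 0.35·0.8814 / (0.35·0.8814 + 0.85·0.1186) ≈ 0.7536

0.754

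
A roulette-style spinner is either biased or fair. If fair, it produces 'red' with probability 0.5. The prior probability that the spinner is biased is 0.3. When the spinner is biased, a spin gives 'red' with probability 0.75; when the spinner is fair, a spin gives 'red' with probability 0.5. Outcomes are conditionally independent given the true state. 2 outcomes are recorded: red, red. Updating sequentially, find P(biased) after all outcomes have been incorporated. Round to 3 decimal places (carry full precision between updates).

0.491

Each posterior becomes the prior for the next update.
After 'red': P(biased) = 0.75·0.3000 / (0.75·0.3000 + 0.5·0.7000) ≈ 0.3913
After 'red': P(biased) = 0.75·0.3913 / (0.75·0.3913 + 0.5·0.6087) ≈ 0.4909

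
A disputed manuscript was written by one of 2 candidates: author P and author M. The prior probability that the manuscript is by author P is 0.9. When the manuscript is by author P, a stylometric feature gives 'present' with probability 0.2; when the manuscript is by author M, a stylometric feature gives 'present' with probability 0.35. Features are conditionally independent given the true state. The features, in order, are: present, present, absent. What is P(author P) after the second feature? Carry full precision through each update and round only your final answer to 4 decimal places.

0.7461

After 'present': P(author P) = 0.2·0.9000 / (0.2·0.9000 + 0.35·0.1000) ≈ 0.8372
After 'present': P(author P) = 0.2·0.8372 / (0.2·0.8372 + 0.35·0.1628) ≈ 0.7461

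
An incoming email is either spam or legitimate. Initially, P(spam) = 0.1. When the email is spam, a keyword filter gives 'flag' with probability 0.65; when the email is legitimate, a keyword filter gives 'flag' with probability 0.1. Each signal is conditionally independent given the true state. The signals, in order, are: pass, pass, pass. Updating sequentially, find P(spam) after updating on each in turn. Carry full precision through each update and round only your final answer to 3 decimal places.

0.006

After 'pass': P(spam) = 0.35·0.1000 / (0.35·0.1000 + 0.9·0.9000) ≈ 0.0414
After 'pass': P(spam) = 0.35·0.0414 / (0.35·0.0414 + 0.9·0.9586) ≈ 0.0165
After 'pass': P(spam) = 0.35·0.0165 / (0.35·0.0165 + 0.9·0.9835) ≈ 0.0065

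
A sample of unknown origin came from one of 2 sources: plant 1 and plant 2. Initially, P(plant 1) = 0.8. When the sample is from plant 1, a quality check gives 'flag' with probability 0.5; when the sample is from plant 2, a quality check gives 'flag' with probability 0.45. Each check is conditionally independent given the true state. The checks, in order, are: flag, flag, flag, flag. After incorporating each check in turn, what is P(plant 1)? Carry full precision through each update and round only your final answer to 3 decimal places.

0.859

After 'flag': P(plant 1) = 0.5·0.8000 / (0.5·0.8000 + 0.45·0.2000) ≈ 0.8163
After 'flag': P(plant 1) = 0.5·0.8163 / (0.5·0.8163 + 0.45·0.1837) ≈ 0.8316
After 'flag': P(plant 1) = 0.5·0.8316 / (0.5·0.8316 + 0.45·0.1684) ≈ 0.8458
After 'flag': P(plant 1) = 0.5·0.8458 / (0.5·0.8458 + 0.45·0.1542) ≈ 0.8591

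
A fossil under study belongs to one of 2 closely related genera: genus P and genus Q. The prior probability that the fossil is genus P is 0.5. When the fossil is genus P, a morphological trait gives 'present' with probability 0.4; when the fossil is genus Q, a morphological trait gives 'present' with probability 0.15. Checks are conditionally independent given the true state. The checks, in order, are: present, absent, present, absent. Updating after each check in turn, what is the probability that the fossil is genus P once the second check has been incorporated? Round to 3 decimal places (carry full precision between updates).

Apply Bayes' rule sequentially, carrying P(genus P) forward.
After 'present': P(genus P) = 0.4·0.5000 / (0.4·0.5000 + 0.15·0.5000) ≈ 0.7273
After 'absent': P(genus P) = 0.6·0.7273 / (0.6·0.7273 + 0.85·0.2727) ≈ 0.6531

0.653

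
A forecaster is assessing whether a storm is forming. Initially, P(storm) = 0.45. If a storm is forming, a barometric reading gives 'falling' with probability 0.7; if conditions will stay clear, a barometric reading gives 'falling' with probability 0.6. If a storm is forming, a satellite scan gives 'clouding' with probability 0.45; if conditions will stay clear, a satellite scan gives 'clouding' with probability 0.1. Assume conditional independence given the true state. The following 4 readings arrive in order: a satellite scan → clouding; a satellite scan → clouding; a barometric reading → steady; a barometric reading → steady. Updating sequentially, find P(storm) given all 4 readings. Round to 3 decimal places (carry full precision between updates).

After a satellite scan='clouding': P(storm) = 0.45·0.4500 / (0.45·0.4500 + 0.1·0.5500) ≈ 0.7864
After a satellite scan='clouding': P(storm) = 0.45·0.7864 / (0.45·0.7864 + 0.1·0.2136) ≈ 0.9431
After a barometric reading='steady': P(storm) = 0.3·0.9431 / (0.3·0.9431 + 0.4·0.0569) ≈ 0.9255
After a barometric reading='steady': P(storm) = 0.3·0.9255 / (0.3·0.9255 + 0.4·0.0745) ≈ 0.9031

0.903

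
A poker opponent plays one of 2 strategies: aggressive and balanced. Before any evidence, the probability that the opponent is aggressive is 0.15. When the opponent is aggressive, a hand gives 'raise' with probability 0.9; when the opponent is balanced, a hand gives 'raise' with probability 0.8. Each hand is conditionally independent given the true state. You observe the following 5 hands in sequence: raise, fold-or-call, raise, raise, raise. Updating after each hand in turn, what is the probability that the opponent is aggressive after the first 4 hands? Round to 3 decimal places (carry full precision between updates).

Apply Bayes' rule sequentially, carrying P(aggressive) forward.
After 'raise': P(aggressive) = 0.9·0.1500 / (0.9·0.1500 + 0.8·0.8500) ≈ 0.1656
After 'fold-or-call': P(aggressive) = 0.1·0.1656 / (0.1·0.1656 + 0.2·0.8344) ≈ 0.0903
After 'raise': P(aggressive) = 0.9·0.0903 / (0.9·0.0903 + 0.8·0.9097) ≈ 0.1005
After 'raise': P(aggressive) = 0.9·0.1005 / (0.9·0.1005 + 0.8·0.8995) ≈ 0.1116

0.112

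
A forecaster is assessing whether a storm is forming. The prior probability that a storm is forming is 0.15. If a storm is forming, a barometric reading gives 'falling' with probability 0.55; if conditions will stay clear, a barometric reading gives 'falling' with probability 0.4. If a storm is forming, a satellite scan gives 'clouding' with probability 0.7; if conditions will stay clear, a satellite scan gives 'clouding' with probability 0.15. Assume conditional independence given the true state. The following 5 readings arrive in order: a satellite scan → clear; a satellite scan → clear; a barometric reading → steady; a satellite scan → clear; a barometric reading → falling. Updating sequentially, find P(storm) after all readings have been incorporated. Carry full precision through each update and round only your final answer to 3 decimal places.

After a satellite scan='clear': P(storm) = 0.3·0.1500 / (0.3·0.1500 + 0.85·0.8500) ≈ 0.0586
After a satellite scan='clear': P(storm) = 0.3·0.0586 / (0.3·0.0586 + 0.85·0.9414) ≈ 0.0215
After a barometric reading='steady': P(storm) = 0.45·0.0215 / (0.45·0.0215 + 0.6·0.9785) ≈ 0.0162
After a satellite scan='clear': P(storm) = 0.3·0.0162 / (0.3·0.0162 + 0.85·0.9838) ≈ 0.0058
After a barometric reading='falling': P(storm) = 0.55·0.0058 / (0.55·0.0058 + 0.4·0.9942) ≈ 0.0079

0.008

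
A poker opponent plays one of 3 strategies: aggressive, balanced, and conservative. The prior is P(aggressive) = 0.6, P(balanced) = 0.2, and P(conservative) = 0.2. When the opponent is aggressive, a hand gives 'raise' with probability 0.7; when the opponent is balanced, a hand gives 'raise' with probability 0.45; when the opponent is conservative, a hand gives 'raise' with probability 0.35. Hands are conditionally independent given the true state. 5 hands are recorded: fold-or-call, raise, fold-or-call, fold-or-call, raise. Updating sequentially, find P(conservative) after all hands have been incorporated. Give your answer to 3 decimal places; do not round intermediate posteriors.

0.314

Each posterior becomes the prior for the next update.
After 'fold-or-call': normaliser = 0.3·0.6000 + 0.55·0.2000 + 0.65·0.2000; P(aggressive) ≈ 0.4286, P(balanced) ≈ 0.2619, P(conservative) ≈ 0.3095
After 'raise': normaliser = 0.7·0.4286 + 0.45·0.2619 + 0.35·0.3095; P(aggressive) ≈ 0.5701, P(balanced) ≈ 0.2240, P(conservative) ≈ 0.2059
After 'fold-or-call': normaliser = 0.3·0.5701 + 0.55·0.2240 + 0.65·0.2059; P(aggressive) ≈ 0.3996, P(balanced) ≈ 0.2878, P(conservative) ≈ 0.3126
After 'fold-or-call': normaliser = 0.3·0.3996 + 0.55·0.2878 + 0.65·0.3126; P(aggressive) ≈ 0.2490, P(balanced) ≈ 0.3288, P(conservative) ≈ 0.4222
After 'raise': normaliser = 0.7·0.2490 + 0.45·0.3288 + 0.35·0.4222; P(aggressive) ≈ 0.3709, P(balanced) ≈ 0.3148, P(conservative) ≈ 0.3143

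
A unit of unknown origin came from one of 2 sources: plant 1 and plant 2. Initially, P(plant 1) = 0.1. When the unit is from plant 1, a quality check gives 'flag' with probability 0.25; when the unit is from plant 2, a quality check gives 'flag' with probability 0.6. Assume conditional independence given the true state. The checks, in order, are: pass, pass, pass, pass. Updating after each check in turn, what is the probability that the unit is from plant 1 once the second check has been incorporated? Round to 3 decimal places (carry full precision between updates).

0.281

Each posterior becomes the prior for the next update.
After 'pass': P(plant 1) = 0.75·0.1000 / (0.75·0.1000 + 0.4·0.9000) ≈ 0.1724
After 'pass': P(plant 1) = 0.75·0.1724 / (0.75·0.1724 + 0.4·0.8276) ≈ 0.2809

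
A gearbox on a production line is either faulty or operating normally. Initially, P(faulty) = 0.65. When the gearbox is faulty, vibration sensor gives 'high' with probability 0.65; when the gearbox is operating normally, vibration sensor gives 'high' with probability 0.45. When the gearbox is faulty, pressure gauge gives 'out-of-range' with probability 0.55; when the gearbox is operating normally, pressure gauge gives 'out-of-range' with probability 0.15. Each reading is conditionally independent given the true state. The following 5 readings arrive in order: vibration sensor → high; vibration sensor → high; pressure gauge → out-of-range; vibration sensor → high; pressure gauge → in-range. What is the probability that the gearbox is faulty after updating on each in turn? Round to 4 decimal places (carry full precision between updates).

Apply Bayes' rule sequentially, carrying P(faulty) forward.
After vibration sensor='high': P(faulty) = 0.65·0.6500 / (0.65·0.6500 + 0.45·0.3500) ≈ 0.7284
After vibration sensor='high': P(faulty) = 0.65·0.7284 / (0.65·0.7284 + 0.45·0.2716) ≈ 0.7949
After pressure gauge='out-of-range': P(faulty) = 0.55·0.7949 / (0.55·0.7949 + 0.15·0.2051) ≈ 0.9342
After vibration sensor='high': P(faulty) = 0.65·0.9342 / (0.65·0.9342 + 0.45·0.0658) ≈ 0.9535
After pressure gauge='in-range': P(faulty) = 0.45·0.9535 / (0.45·0.9535 + 0.85·0.0465) ≈ 0.9157

0.9157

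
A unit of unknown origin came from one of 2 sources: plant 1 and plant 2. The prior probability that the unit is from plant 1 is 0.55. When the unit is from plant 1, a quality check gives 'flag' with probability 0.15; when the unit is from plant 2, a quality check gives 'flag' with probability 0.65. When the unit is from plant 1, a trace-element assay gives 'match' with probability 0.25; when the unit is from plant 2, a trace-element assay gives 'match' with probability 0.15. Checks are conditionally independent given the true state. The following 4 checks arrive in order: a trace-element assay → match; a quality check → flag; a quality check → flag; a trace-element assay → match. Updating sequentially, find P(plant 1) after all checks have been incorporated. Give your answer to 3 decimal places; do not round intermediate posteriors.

Apply Bayes' rule sequentially, carrying P(plant 1) forward.
After a trace-element assay='match': P(plant 1) = 0.25·0.5500 / (0.25·0.5500 + 0.15·0.4500) ≈ 0.6707
After a quality check='flag': P(plant 1) = 0.15·0.6707 / (0.15·0.6707 + 0.65·0.3293) ≈ 0.3198
After a quality check='flag': P(plant 1) = 0.15·0.3198 / (0.15·0.3198 + 0.65·0.6802) ≈ 0.0979
After a trace-element assay='match': P(plant 1) = 0.25·0.0979 / (0.25·0.0979 + 0.15·0.9021) ≈ 0.1531

0.153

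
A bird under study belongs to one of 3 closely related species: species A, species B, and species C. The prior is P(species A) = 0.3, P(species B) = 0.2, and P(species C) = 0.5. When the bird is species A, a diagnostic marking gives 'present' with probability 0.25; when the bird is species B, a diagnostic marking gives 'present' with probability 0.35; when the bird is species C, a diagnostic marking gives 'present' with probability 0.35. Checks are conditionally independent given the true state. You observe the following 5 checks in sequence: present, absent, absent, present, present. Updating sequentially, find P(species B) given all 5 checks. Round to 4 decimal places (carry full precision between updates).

After 'present': normaliser = 0.25·0.3000 + 0.35·0.2000 + 0.35·0.5000; P(species A) ≈ 0.2344, P(species B) ≈ 0.2188, P(species C) ≈ 0.5469
After 'absent': normaliser = 0.75·0.2344 + 0.65·0.2188 + 0.65·0.5469; P(species A) ≈ 0.2610, P(species B) ≈ 0.2111, P(species C) ≈ 0.5278
After 'absent': normaliser = 0.75·0.2610 + 0.65·0.2111 + 0.65·0.5278; P(species A) ≈ 0.2896, P(species B) ≈ 0.2030, P(species C) ≈ 0.5075
After 'present': normaliser = 0.25·0.2896 + 0.35·0.2030 + 0.35·0.5075; P(species A) ≈ 0.2255, P(species B) ≈ 0.2213, P(species C) ≈ 0.5532
After 'present': normaliser = 0.25·0.2255 + 0.35·0.2213 + 0.35·0.5532; P(species A) ≈ 0.1721, P(species B) ≈ 0.2365, P(species C) ≈ 0.5913

0.2365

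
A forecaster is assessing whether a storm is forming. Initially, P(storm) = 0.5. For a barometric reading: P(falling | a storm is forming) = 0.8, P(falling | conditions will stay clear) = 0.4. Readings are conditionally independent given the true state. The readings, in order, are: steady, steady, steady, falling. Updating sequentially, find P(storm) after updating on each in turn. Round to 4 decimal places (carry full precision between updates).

0.0690

Each posterior becomes the prior for the next update.
After 'steady': P(storm) = 0.2·0.5000 / (0.2·0.5000 + 0.6·0.5000) ≈ 0.2500
After 'steady': P(storm) = 0.2·0.2500 / (0.2·0.2500 + 0.6·0.7500) ≈ 0.1000
After 'steady': P(storm) = 0.2·0.1000 / (0.2·0.1000 + 0.6·0.9000) ≈ 0.0357
After 'falling': P(storm) = 0.8·0.0357 / (0.8·0.0357 + 0.4·0.9643) ≈ 0.0690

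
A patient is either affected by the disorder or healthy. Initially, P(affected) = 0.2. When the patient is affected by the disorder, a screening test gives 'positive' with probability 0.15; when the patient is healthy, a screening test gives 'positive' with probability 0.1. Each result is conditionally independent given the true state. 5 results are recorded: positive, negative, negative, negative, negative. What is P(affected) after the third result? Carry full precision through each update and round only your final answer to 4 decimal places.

Apply Bayes' rule sequentially, carrying P(affected) forward.
After 'positive': P(affected) = 0.15·0.2000 / (0.15·0.2000 + 0.1·0.8000) ≈ 0.2727
After 'negative': P(affected) = 0.85·0.2727 / (0.85·0.2727 + 0.9·0.7273) ≈ 0.2615
After 'negative': P(affected) = 0.85·0.2615 / (0.85·0.2615 + 0.9·0.7385) ≈ 0.2507

0.2507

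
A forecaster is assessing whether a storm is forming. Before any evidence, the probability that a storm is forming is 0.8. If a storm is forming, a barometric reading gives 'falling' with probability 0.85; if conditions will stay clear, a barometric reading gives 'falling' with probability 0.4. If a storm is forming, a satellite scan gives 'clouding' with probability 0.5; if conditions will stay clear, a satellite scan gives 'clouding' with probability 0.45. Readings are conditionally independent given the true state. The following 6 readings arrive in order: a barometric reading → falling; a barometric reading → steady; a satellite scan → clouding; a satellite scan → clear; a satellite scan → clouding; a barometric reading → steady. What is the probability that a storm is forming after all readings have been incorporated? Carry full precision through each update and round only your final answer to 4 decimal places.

0.3735

Each posterior becomes the prior for the next update.
After a barometric reading='falling': P(storm) = 0.85·0.8000 / (0.85·0.8000 + 0.4·0.2000) ≈ 0.8947
After a barometric reading='steady': P(storm) = 0.15·0.8947 / (0.15·0.8947 + 0.6·0.1053) ≈ 0.6800
After a satellite scan='clouding': P(storm) = 0.5·0.6800 / (0.5·0.6800 + 0.45·0.3200) ≈ 0.7025
After a satellite scan='clear': P(storm) = 0.5·0.7025 / (0.5·0.7025 + 0.55·0.2975) ≈ 0.6822
After a satellite scan='clouding': P(storm) = 0.5·0.6822 / (0.5·0.6822 + 0.45·0.3178) ≈ 0.7046
After a barometric reading='steady': P(storm) = 0.15·0.7046 / (0.15·0.7046 + 0.6·0.2954) ≈ 0.3735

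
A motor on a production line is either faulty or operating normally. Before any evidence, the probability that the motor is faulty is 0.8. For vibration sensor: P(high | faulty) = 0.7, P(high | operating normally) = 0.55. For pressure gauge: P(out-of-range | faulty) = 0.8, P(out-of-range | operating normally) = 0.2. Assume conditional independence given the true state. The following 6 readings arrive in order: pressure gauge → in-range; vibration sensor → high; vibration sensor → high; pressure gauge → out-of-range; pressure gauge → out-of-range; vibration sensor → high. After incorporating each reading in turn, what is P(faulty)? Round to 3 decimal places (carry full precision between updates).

After pressure gauge='in-range': P(faulty) = 0.2·0.8000 / (0.2·0.8000 + 0.8·0.2000) ≈ 0.5000
After vibration sensor='high': P(faulty) = 0.7·0.5000 / (0.7·0.5000 + 0.55·0.5000) ≈ 0.5600
After vibration sensor='high': P(faulty) = 0.7·0.5600 / (0.7·0.5600 + 0.55·0.4400) ≈ 0.6183
After pressure gauge='out-of-range': P(faulty) = 0.8·0.6183 / (0.8·0.6183 + 0.2·0.3817) ≈ 0.8663
After pressure gauge='out-of-range': P(faulty) = 0.8·0.8663 / (0.8·0.8663 + 0.2·0.1337) ≈ 0.9628
After vibration sensor='high': P(faulty) = 0.7·0.9628 / (0.7·0.9628 + 0.55·0.0372) ≈ 0.9706

0.971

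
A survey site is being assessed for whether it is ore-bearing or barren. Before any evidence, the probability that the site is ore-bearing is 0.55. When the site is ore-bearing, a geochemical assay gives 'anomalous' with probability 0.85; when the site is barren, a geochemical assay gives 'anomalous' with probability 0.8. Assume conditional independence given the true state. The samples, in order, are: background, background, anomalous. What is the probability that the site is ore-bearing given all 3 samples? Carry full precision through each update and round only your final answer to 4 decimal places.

After 'background': P(ore) = 0.15·0.5500 / (0.15·0.5500 + 0.2·0.4500) ≈ 0.4783
After 'background': P(ore) = 0.15·0.4783 / (0.15·0.4783 + 0.2·0.5217) ≈ 0.4074
After 'anomalous': P(ore) = 0.85·0.4074 / (0.85·0.4074 + 0.8·0.5926) ≈ 0.4221

0.4221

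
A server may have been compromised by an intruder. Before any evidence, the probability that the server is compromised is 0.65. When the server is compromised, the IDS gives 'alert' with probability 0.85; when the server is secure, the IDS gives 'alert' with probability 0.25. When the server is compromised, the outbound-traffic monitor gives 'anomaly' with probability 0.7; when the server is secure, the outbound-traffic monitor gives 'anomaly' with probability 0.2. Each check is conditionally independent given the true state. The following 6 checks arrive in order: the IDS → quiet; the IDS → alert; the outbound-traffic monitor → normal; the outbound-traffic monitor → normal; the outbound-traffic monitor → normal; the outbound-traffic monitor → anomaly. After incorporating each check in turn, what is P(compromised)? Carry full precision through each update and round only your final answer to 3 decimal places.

After the IDS='quiet': P(compromised) = 0.15·0.6500 / (0.15·0.6500 + 0.75·0.3500) ≈ 0.2708
After the IDS='alert': P(compromised) = 0.85·0.2708 / (0.85·0.2708 + 0.25·0.7292) ≈ 0.5581
After the outbound-traffic monitor='normal': P(compromised) = 0.3·0.5581 / (0.3·0.5581 + 0.8·0.4419) ≈ 0.3214
After the outbound-traffic monitor='normal': P(compromised) = 0.3·0.3214 / (0.3·0.3214 + 0.8·0.6786) ≈ 0.1508
After the outbound-traffic monitor='normal': P(compromised) = 0.3·0.1508 / (0.3·0.1508 + 0.8·0.8492) ≈ 0.0624
After the outbound-traffic monitor='anomaly': P(compromised) = 0.7·0.0624 / (0.7·0.0624 + 0.2·0.9376) ≈ 0.1890

0.189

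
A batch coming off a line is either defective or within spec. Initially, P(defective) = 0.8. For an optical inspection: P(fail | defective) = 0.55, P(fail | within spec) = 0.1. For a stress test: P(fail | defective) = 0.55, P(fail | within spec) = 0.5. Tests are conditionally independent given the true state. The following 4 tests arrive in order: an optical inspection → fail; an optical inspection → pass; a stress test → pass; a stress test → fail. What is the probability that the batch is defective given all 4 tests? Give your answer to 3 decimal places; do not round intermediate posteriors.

0.916

After an optical inspection='fail': P(defective) = 0.55·0.8000 / (0.55·0.8000 + 0.1·0.2000) ≈ 0.9565
After an optical inspection='pass': P(defective) = 0.45·0.9565 / (0.45·0.9565 + 0.9·0.0435) ≈ 0.9167
After a stress test='pass': P(defective) = 0.45·0.9167 / (0.45·0.9167 + 0.5·0.0833) ≈ 0.9083
After a stress test='fail': P(defective) = 0.55·0.9083 / (0.55·0.9083 + 0.5·0.0917) ≈ 0.9159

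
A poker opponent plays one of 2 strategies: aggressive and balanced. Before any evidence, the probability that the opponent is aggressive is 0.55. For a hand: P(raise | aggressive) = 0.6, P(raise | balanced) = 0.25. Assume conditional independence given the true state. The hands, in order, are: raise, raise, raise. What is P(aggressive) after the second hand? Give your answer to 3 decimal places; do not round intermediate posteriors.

After 'raise': P(aggressive) = 0.6·0.5500 / (0.6·0.5500 + 0.25·0.4500) ≈ 0.7458
After 'raise': P(aggressive) = 0.6·0.7458 / (0.6·0.7458 + 0.25·0.2542) ≈ 0.8756

0.876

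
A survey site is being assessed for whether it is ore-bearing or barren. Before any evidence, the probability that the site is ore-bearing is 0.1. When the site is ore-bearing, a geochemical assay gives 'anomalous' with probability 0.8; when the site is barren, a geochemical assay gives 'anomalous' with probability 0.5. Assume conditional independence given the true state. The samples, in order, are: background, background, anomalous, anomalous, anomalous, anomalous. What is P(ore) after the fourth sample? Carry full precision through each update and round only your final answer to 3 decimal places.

After 'background': P(ore) = 0.2·0.1000 / (0.2·0.1000 + 0.5·0.9000) ≈ 0.0426
After 'background': P(ore) = 0.2·0.0426 / (0.2·0.0426 + 0.5·0.9574) ≈ 0.0175
After 'anomalous': P(ore) = 0.8·0.0175 / (0.8·0.0175 + 0.5·0.9825) ≈ 0.0277
After 'anomalous': P(ore) = 0.8·0.0277 / (0.8·0.0277 + 0.5·0.9723) ≈ 0.0435

0.044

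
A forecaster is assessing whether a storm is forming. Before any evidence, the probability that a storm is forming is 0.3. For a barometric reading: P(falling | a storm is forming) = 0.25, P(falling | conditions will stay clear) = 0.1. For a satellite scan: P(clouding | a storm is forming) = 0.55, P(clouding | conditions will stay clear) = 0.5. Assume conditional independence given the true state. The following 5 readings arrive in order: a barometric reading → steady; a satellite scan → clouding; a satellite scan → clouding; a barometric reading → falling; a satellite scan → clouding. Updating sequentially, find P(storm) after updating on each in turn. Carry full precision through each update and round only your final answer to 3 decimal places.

After a barometric reading='steady': P(storm) = 0.75·0.3000 / (0.75·0.3000 + 0.9·0.7000) ≈ 0.2632
After a satellite scan='clouding': P(storm) = 0.55·0.2632 / (0.55·0.2632 + 0.5·0.7368) ≈ 0.2821
After a satellite scan='clouding': P(storm) = 0.55·0.2821 / (0.55·0.2821 + 0.5·0.7179) ≈ 0.3017
After a barometric reading='falling': P(storm) = 0.25·0.3017 / (0.25·0.3017 + 0.1·0.6983) ≈ 0.5193
After a satellite scan='clouding': P(storm) = 0.55·0.5193 / (0.55·0.5193 + 0.5·0.4807) ≈ 0.5430

0.543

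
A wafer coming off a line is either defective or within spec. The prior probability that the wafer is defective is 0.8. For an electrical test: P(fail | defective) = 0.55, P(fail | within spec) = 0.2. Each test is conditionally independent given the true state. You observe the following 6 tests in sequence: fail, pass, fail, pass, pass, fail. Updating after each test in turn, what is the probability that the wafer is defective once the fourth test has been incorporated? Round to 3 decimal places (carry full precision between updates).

0.905

After 'fail': P(defective) = 0.55·0.8000 / (0.55·0.8000 + 0.2·0.2000) ≈ 0.9167
After 'pass': P(defective) = 0.45·0.9167 / (0.45·0.9167 + 0.8·0.0833) ≈ 0.8609
After 'fail': P(defective) = 0.55·0.8609 / (0.55·0.8609 + 0.2·0.1391) ≈ 0.9445
After 'pass': P(defective) = 0.45·0.9445 / (0.45·0.9445 + 0.8·0.0555) ≈ 0.9054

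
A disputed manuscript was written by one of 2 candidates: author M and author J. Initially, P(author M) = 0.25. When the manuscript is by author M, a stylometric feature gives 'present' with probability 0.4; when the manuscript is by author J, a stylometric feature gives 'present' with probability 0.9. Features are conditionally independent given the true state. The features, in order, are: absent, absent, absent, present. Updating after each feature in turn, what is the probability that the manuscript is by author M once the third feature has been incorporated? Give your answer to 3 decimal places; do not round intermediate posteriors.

After 'absent': P(author M) = 0.6·0.2500 / (0.6·0.2500 + 0.1·0.7500) ≈ 0.6667
After 'absent': P(author M) = 0.6·0.6667 / (0.6·0.6667 + 0.1·0.3333) ≈ 0.9231
After 'absent': P(author M) = 0.6·0.9231 / (0.6·0.9231 + 0.1·0.0769) ≈ 0.9863

0.986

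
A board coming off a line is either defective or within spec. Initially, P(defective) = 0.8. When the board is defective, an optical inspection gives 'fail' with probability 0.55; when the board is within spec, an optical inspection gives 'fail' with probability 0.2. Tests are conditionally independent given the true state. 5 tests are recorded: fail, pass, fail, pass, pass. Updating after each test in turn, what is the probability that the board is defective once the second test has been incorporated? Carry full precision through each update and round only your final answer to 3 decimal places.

Apply Bayes' rule sequentially, carrying P(defective) forward.
After 'fail': P(defective) = 0.55·0.8000 / (0.55·0.8000 + 0.2·0.2000) ≈ 0.9167
After 'pass': P(defective) = 0.45·0.9167 / (0.45·0.9167 + 0.8·0.0833) ≈ 0.8609

0.861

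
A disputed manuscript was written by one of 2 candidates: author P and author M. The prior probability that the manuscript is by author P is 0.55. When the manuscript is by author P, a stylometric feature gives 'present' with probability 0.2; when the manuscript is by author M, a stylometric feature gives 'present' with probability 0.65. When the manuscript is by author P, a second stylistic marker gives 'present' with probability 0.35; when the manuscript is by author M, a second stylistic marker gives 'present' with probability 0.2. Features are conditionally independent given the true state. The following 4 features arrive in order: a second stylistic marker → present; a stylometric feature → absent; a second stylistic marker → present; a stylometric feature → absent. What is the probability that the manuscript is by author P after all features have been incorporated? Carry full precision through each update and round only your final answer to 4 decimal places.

0.9514

After a second stylistic marker='present': P(author P) = 0.35·0.5500 / (0.35·0.5500 + 0.2·0.4500) ≈ 0.6814
After a stylometric feature='absent': P(author P) = 0.8·0.6814 / (0.8·0.6814 + 0.35·0.3186) ≈ 0.8302
After a second stylistic marker='present': P(author P) = 0.35·0.8302 / (0.35·0.8302 + 0.2·0.1698) ≈ 0.8953
After a stylometric feature='absent': P(author P) = 0.8·0.8953 / (0.8·0.8953 + 0.35·0.1047) ≈ 0.9514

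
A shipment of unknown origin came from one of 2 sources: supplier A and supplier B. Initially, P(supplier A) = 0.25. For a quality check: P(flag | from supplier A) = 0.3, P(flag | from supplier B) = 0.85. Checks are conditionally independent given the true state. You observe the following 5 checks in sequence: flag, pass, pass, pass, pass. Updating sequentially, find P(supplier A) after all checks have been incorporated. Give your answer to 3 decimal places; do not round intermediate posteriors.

0.982

After 'flag': P(supplier A) = 0.3·0.2500 / (0.3·0.2500 + 0.85·0.7500) ≈ 0.1053
After 'pass': P(supplier A) = 0.7·0.1053 / (0.7·0.1053 + 0.15·0.8947) ≈ 0.3544
After 'pass': P(supplier A) = 0.7·0.3544 / (0.7·0.3544 + 0.15·0.6456) ≈ 0.7193
After 'pass': P(supplier A) = 0.7·0.7193 / (0.7·0.7193 + 0.15·0.2807) ≈ 0.9228
After 'pass': P(supplier A) = 0.7·0.9228 / (0.7·0.9228 + 0.15·0.0772) ≈ 0.9824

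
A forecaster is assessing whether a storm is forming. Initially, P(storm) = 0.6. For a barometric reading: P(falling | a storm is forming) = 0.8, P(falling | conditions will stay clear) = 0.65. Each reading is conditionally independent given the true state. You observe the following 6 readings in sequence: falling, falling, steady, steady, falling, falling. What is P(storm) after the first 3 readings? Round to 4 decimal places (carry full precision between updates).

0.5649

After 'falling': P(storm) = 0.8·0.6000 / (0.8·0.6000 + 0.65·0.4000) ≈ 0.6486
After 'falling': P(storm) = 0.8·0.6486 / (0.8·0.6486 + 0.65·0.3514) ≈ 0.6944
After 'steady': P(storm) = 0.2·0.6944 / (0.2·0.6944 + 0.35·0.3056) ≈ 0.5649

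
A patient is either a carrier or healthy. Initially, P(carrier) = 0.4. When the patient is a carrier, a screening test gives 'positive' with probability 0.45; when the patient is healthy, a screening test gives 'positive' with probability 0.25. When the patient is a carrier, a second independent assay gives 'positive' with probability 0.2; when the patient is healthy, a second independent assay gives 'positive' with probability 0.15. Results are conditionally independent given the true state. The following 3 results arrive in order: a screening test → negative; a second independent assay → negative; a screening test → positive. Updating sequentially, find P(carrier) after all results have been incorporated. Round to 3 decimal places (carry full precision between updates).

After a screening test='negative': P(carrier) = 0.55·0.4000 / (0.55·0.4000 + 0.75·0.6000) ≈ 0.3284
After a second independent assay='negative': P(carrier) = 0.8·0.3284 / (0.8·0.3284 + 0.85·0.6716) ≈ 0.3151
After a screening test='positive': P(carrier) = 0.45·0.3151 / (0.45·0.3151 + 0.25·0.6849) ≈ 0.4530

0.453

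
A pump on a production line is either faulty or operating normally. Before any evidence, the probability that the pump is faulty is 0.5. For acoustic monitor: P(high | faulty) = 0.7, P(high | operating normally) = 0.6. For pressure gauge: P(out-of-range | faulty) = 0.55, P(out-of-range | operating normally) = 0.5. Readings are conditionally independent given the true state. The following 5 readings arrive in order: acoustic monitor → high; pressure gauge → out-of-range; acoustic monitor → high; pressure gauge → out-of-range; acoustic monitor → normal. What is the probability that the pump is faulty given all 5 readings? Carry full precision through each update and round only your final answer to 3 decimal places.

0.553

After acoustic monitor='high': P(faulty) = 0.7·0.5000 / (0.7·0.5000 + 0.6·0.5000) ≈ 0.5385
After pressure gauge='out-of-range': P(faulty) = 0.55·0.5385 / (0.55·0.5385 + 0.5·0.4615) ≈ 0.5620
After acoustic monitor='high': P(faulty) = 0.7·0.5620 / (0.7·0.5620 + 0.6·0.4380) ≈ 0.5996
After pressure gauge='out-of-range': P(faulty) = 0.55·0.5996 / (0.55·0.5996 + 0.5·0.4004) ≈ 0.6222
After acoustic monitor='normal': P(faulty) = 0.3·0.6222 / (0.3·0.6222 + 0.4·0.3778) ≈ 0.5526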